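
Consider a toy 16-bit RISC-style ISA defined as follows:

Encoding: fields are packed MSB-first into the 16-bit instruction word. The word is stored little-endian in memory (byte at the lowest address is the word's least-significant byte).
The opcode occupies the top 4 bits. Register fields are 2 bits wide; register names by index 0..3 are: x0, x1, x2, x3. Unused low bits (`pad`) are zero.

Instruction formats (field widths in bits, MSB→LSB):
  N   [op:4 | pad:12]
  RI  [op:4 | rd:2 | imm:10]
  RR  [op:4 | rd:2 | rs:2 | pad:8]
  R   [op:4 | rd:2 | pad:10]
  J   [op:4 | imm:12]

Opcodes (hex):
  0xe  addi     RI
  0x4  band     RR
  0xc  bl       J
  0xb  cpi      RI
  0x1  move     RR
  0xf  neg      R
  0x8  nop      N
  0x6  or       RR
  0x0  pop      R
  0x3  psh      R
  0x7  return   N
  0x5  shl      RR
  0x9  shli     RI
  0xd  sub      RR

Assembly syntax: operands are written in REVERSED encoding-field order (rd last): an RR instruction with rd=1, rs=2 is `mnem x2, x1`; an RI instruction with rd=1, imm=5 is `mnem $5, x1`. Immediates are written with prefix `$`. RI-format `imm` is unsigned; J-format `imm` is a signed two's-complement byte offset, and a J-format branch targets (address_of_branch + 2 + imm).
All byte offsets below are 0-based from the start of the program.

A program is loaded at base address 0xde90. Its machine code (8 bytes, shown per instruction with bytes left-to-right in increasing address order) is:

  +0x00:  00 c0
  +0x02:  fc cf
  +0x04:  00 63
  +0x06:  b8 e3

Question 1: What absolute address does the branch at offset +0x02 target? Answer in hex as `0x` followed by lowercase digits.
0xde90

+0x02: fc cf ⇒ word 0xcffc (little)
  opcode bits[15:12]=0xc: bl/J
  [11:0] imm=4092 (s12→-4) = $-4
  target = base 0xde90 + off 0x02 + 2 + imm -4 = 0xde90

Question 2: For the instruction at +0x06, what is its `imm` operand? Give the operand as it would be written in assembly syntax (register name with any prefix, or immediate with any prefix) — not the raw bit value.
$952

@+06  little-endian(b8 e3) = 0xe3b8
  top 4b → 0xe → addi [RI]
  [11:10] rd=0 = x0
  [9:0] imm=952 = $952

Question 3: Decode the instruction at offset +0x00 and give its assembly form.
@+00  little-endian(00 c0) = 0xc000
  top 4b → 0xc → bl [J]
  imm@[11:0]=0x0 ⇒ $0

bl $0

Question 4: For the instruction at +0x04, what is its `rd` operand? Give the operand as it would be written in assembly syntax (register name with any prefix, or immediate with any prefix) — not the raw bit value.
@+04  little-endian(00 63) = 0x6300
  top 4b → 0x6 → or [RR]
  [11:10] rd=0 = x0
  [9:8] rs=3 = x3

x0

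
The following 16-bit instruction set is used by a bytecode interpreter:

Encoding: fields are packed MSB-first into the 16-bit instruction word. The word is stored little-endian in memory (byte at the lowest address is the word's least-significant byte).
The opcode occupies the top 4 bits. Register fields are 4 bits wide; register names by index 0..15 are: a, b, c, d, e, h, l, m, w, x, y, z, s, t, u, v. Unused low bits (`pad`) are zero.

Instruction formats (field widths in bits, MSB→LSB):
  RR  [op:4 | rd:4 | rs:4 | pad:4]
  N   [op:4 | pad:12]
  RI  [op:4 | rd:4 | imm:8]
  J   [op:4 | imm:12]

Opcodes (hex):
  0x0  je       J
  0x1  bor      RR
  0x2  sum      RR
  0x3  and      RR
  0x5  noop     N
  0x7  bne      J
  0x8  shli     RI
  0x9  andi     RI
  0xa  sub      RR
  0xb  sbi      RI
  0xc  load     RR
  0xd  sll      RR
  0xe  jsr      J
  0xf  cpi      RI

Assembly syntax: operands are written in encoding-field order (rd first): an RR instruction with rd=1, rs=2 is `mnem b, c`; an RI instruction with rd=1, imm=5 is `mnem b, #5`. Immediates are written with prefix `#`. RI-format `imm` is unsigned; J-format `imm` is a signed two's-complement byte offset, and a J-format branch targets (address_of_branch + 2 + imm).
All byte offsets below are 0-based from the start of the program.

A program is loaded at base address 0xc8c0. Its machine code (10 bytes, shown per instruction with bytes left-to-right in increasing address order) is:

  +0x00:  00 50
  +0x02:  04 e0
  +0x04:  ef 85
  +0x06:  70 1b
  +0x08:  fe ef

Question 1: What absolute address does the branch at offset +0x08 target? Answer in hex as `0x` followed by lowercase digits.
0xc8c8

+0x08: fe ef ⇒ word 0xeffe (little)
  opcode bits[15:12]=0xe: jsr/J
  imm: (w>>0)&0xfff=0xffe (s12→-2) → #-2
  target = base 0xc8c0 + off 0x08 + 2 + imm -2 = 0xc8c8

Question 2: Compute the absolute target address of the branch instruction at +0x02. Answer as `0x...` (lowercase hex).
0xc8c8

@+02  little-endian(04 e0) = 0xe004
  top 4b → 0xe → jsr [J]
  imm: (w>>0)&0xfff=0x4 → #4
  target = base 0xc8c0 + off 0x02 + 2 + imm 4 = 0xc8c8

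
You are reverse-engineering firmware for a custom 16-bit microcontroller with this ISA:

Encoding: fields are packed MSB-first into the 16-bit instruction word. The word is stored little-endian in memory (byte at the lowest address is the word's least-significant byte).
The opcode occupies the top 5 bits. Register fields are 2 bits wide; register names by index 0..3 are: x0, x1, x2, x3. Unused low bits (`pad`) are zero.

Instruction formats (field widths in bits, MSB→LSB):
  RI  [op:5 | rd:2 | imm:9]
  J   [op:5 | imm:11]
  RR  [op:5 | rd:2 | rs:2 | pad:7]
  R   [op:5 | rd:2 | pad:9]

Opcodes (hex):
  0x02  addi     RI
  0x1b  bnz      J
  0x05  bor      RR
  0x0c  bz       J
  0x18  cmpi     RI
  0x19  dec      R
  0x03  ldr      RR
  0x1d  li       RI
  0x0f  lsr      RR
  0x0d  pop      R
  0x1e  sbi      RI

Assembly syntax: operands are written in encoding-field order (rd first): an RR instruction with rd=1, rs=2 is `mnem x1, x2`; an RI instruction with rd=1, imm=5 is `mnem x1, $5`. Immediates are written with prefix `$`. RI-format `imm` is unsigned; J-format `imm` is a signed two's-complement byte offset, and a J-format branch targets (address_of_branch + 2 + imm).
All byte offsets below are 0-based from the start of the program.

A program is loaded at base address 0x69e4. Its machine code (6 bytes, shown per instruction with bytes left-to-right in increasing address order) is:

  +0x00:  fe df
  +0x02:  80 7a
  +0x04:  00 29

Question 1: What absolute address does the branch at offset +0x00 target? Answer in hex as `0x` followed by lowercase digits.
[00] fe df → 0xdffe
  top 5b → 0x1b → bnz [J]
  [10:0] imm=2046 (s11→-2) = $-2
  target = base 0x69e4 + off 0x00 + 2 + imm -2 = 0x69e4

0x69e4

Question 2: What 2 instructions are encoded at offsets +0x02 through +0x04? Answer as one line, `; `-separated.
off 0x02: read 80 7a as little → 0x7a80
  op=0x7a80>>11=0xf ⇒ lsr (RR)
  [10:9] rd=1 = x1
  [8:7] rs=1 = x1
off 0x04: read 00 29 as little → 0x2900
  op=0x2900>>11=0x5 ⇒ bor (RR)
  [10:9] rd=0 = x0
  [8:7] rs=2 = x2

lsr x1, x1; bor x0, x2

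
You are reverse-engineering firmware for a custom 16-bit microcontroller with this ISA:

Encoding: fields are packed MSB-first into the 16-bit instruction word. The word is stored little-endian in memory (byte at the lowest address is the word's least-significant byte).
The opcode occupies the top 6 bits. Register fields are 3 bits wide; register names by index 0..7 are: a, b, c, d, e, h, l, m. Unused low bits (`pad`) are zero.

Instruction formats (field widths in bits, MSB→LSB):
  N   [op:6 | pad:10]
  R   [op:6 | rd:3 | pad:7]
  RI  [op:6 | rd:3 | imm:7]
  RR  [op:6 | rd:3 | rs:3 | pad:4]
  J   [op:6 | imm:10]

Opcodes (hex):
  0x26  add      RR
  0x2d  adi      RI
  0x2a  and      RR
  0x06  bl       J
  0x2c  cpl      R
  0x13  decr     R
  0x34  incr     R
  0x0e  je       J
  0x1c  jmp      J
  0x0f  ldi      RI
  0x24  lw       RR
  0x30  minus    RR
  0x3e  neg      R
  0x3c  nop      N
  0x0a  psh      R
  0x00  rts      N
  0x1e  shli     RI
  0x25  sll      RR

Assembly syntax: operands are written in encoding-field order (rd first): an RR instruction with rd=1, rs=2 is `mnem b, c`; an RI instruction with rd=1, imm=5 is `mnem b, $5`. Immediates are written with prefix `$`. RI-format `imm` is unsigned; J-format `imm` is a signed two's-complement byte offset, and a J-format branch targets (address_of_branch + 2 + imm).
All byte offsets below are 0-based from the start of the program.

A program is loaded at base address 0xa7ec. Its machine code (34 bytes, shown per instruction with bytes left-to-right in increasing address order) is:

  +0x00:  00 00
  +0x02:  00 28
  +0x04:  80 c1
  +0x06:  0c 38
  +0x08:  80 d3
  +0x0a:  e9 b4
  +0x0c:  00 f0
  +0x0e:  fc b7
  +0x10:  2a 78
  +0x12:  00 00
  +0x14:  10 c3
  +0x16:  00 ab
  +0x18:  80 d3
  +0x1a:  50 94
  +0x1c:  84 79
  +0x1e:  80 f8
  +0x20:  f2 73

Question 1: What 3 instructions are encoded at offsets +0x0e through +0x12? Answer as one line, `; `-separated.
adi m, $124; shli a, $42; rts

@+0e  little-endian(fc b7) = 0xb7fc
  top 6b → 0x2d → adi [RI]
  rd: (w>>7)&0x7=0x7 → m
  imm: (w>>0)&0x7f=0x7c → $124
@+10  little-endian(2a 78) = 0x782a
  top 6b → 0x1e → shli [RI]
  rd: (w>>7)&0x7=0x0 → a
  imm: (w>>0)&0x7f=0x2a → $42
@+12  little-endian(00 00) = 0x0000
  top 6b → 0x0 → rts [N]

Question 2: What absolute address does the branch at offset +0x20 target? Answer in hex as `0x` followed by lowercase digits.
off 0x20: read f2 73 as little → 0x73f2
  opcode bits[15:10]=0x1c: jmp/J
  imm@[9:0]=0x3f2 (s10→-14) ⇒ $-14
  target = base 0xa7ec + off 0x20 + 2 + imm -14 = 0xa800

0xa800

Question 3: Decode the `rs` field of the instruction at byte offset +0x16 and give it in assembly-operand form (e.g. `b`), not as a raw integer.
+0x16: 00 ab ⇒ word 0xab00 (little)
  op=0xab00>>10=0x2a ⇒ and (RR)
  [9:7] rd=6 = l
  [6:4] rs=0 = a

a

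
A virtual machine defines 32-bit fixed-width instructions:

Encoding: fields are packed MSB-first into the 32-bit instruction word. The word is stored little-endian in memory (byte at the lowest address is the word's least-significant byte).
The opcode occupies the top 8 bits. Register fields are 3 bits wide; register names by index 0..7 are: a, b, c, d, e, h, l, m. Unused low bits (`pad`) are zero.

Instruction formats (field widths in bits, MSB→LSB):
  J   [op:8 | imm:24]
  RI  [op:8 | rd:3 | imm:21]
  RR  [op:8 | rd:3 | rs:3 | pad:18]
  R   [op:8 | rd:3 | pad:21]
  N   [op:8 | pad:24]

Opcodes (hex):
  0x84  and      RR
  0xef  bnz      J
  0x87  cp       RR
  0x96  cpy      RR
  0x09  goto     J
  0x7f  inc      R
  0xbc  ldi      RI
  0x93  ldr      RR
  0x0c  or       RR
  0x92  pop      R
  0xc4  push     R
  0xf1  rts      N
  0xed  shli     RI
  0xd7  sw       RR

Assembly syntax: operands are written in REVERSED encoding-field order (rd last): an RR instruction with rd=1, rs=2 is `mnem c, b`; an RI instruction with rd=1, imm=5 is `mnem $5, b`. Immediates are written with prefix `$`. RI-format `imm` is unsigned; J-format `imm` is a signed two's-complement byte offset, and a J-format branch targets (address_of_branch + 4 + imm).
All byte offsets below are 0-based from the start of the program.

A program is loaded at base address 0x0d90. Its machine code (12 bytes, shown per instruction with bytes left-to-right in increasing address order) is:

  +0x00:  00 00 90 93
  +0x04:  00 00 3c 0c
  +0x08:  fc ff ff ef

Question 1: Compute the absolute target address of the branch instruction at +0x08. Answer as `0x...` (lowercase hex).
0x0d98

off 0x08: read fc ff ff ef as little → 0xeffffffc
  top 8b → 0xef → bnz [J]
  imm: (w>>0)&0xffffff=0xfffffc (s24→-4) → $-4
  target = base 0x0d90 + off 0x08 + 4 + imm -4 = 0x0d98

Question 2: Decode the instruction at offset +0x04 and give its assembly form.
off 0x04: read 00 00 3c 0c as little → 0x0c3c0000
  op=0x0c3c0000>>24=0xc ⇒ or (RR)
  rd: (w>>21)&0x7=0x1 → b
  rs: (w>>18)&0x7=0x7 → m

or m, b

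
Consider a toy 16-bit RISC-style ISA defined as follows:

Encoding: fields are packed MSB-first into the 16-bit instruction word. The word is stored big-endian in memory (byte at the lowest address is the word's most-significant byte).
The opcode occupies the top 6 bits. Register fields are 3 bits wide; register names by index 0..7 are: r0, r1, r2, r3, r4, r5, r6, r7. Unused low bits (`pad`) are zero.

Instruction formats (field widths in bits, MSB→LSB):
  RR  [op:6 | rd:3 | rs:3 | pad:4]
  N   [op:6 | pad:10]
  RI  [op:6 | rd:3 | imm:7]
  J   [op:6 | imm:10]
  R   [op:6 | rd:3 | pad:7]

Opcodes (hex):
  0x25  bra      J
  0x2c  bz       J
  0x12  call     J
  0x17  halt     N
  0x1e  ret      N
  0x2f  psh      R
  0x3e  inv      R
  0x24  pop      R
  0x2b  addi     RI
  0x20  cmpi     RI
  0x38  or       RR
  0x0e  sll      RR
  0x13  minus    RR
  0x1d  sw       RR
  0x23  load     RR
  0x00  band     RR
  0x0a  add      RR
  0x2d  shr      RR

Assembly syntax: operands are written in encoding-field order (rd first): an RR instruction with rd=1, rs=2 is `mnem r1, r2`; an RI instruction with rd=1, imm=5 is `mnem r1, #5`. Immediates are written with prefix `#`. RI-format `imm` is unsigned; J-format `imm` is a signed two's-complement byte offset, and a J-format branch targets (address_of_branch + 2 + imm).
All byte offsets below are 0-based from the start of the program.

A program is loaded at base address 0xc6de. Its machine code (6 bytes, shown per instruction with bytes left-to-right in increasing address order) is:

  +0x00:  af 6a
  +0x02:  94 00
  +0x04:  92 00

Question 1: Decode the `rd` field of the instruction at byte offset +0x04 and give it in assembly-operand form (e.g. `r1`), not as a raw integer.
r4

+0x04: 92 00 ⇒ word 0x9200 (big)
  opcode bits[15:10]=0x24: pop/R
  rd@[9:7]=0x4 ⇒ r4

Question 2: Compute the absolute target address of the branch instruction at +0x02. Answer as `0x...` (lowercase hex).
0xc6e2

@+02  big-endian(94 00) = 0x9400
  opcode bits[15:10]=0x25: bra/J
  imm@[9:0]=0x0 ⇒ #0
  target = base 0xc6de + off 0x02 + 2 + imm 0 = 0xc6e2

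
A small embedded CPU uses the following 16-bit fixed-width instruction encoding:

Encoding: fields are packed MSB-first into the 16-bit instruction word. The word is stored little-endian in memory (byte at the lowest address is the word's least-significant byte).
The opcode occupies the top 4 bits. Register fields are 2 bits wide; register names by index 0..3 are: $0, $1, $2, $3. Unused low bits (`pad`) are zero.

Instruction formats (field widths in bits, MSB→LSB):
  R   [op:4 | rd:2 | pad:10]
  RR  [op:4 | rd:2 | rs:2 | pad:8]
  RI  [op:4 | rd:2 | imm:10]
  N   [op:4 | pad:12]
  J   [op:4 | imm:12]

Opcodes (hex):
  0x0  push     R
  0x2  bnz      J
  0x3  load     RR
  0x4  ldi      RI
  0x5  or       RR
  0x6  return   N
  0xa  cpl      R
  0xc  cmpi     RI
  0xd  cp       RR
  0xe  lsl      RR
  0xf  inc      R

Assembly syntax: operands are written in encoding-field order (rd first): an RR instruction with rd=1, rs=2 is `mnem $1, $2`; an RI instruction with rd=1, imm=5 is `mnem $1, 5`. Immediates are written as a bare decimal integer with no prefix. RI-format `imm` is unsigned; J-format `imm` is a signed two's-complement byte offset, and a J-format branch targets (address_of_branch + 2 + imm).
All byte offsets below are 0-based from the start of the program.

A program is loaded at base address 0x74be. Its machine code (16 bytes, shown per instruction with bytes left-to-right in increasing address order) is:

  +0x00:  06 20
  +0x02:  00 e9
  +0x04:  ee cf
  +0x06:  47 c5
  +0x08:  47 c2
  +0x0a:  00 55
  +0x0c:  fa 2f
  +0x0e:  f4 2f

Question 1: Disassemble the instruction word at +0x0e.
bnz -12

+0x0e: f4 2f ⇒ word 0x2ff4 (little)
  top 4b → 0x2 → bnz [J]
  [11:0] imm=4084 (s12→-12) = -12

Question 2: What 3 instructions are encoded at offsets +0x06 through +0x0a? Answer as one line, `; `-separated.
off 0x06: read 47 c5 as little → 0xc547
  op=0xc547>>12=0xc ⇒ cmpi (RI)
  rd: (w>>10)&0x3=0x1 → $1
  imm: (w>>0)&0x3ff=0x147 → 327
off 0x08: read 47 c2 as little → 0xc247
  op=0xc247>>12=0xc ⇒ cmpi (RI)
  rd: (w>>10)&0x3=0x0 → $0
  imm: (w>>0)&0x3ff=0x247 → 583
off 0x0a: read 00 55 as little → 0x5500
  op=0x5500>>12=0x5 ⇒ or (RR)
  rd: (w>>10)&0x3=0x1 → $1
  rs: (w>>8)&0x3=0x1 → $1

cmpi $1, 327; cmpi $0, 583; or $1, $1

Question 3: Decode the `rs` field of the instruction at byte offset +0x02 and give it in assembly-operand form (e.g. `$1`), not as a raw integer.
@+02  little-endian(00 e9) = 0xe900
  op=0xe900>>12=0xe ⇒ lsl (RR)
  rd@[11:10]=0x2 ⇒ $2
  rs@[9:8]=0x1 ⇒ $1

$1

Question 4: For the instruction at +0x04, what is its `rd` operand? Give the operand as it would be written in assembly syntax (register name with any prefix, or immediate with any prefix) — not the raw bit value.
off 0x04: read ee cf as little → 0xcfee
  opcode bits[15:12]=0xc: cmpi/RI
  rd: (w>>10)&0x3=0x3 → $3
  imm: (w>>0)&0x3ff=0x3ee → 1006

$3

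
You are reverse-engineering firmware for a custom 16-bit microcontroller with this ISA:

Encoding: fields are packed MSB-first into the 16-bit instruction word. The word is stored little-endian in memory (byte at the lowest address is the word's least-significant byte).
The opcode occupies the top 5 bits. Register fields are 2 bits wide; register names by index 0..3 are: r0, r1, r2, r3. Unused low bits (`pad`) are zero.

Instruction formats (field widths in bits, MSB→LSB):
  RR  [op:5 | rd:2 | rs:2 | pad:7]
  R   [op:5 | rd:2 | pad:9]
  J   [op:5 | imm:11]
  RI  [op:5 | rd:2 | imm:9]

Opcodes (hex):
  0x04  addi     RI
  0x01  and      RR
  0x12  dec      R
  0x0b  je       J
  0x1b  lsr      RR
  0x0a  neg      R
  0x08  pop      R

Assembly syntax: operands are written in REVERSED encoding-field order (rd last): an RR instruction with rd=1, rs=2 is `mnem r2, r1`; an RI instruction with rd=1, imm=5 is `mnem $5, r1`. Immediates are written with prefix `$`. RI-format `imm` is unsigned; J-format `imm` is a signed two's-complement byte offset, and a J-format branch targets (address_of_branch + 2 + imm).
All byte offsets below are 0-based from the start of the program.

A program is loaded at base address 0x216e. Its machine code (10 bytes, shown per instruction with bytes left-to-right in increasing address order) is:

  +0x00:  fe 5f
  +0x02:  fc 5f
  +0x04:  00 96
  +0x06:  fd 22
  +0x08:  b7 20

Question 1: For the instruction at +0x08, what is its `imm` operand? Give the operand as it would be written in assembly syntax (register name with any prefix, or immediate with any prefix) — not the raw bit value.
$183

[08] b7 20 → 0x20b7
  opcode bits[15:11]=0x4: addi/RI
  [10:9] rd=0 = r0
  [8:0] imm=183 = $183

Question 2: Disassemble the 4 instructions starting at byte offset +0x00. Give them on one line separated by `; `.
+0x00: fe 5f ⇒ word 0x5ffe (little)
  opcode bits[15:11]=0xb: je/J
  imm@[10:0]=0x7fe (s11→-2) ⇒ $-2
+0x02: fc 5f ⇒ word 0x5ffc (little)
  opcode bits[15:11]=0xb: je/J
  imm@[10:0]=0x7fc (s11→-4) ⇒ $-4
+0x04: 00 96 ⇒ word 0x9600 (little)
  opcode bits[15:11]=0x12: dec/R
  rd@[10:9]=0x3 ⇒ r3
+0x06: fd 22 ⇒ word 0x22fd (little)
  opcode bits[15:11]=0x4: addi/RI
  rd@[10:9]=0x1 ⇒ r1
  imm@[8:0]=0xfd ⇒ $253

je $-2; je $-4; dec r3; addi $253, r1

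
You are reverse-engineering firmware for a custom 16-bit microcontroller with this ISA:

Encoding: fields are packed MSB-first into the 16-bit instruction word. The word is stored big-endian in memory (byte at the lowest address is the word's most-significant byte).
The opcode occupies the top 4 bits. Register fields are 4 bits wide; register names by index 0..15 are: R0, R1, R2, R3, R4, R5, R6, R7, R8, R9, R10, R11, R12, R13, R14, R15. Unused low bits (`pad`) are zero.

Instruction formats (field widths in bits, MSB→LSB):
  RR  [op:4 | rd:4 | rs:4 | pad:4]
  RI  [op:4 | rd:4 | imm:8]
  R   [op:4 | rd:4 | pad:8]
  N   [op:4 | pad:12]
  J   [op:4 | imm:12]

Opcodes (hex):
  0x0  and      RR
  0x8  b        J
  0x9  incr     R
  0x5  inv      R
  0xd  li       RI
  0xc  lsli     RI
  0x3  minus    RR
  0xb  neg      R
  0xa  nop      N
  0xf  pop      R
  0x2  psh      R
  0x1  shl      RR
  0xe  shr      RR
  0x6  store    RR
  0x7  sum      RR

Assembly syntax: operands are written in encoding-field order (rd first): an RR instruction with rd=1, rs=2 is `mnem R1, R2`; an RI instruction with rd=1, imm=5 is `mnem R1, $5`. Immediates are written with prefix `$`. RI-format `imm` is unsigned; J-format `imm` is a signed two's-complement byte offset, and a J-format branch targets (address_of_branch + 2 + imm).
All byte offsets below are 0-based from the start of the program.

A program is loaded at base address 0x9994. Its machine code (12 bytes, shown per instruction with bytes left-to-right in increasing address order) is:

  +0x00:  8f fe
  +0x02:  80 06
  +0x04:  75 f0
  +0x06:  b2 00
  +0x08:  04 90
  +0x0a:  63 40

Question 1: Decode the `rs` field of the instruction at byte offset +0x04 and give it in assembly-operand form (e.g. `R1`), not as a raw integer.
[04] 75 f0 → 0x75f0
  opcode bits[15:12]=0x7: sum/RR
  rd: (w>>8)&0xf=0x5 → R5
  rs: (w>>4)&0xf=0xf → R15

R15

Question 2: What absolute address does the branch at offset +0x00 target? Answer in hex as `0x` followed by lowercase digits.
0x9994

+0x00: 8f fe ⇒ word 0x8ffe (big)
  op=0x8ffe>>12=0x8 ⇒ b (J)
  imm@[11:0]=0xffe (s12→-2) ⇒ $-2
  target = base 0x9994 + off 0x00 + 2 + imm -2 = 0x9994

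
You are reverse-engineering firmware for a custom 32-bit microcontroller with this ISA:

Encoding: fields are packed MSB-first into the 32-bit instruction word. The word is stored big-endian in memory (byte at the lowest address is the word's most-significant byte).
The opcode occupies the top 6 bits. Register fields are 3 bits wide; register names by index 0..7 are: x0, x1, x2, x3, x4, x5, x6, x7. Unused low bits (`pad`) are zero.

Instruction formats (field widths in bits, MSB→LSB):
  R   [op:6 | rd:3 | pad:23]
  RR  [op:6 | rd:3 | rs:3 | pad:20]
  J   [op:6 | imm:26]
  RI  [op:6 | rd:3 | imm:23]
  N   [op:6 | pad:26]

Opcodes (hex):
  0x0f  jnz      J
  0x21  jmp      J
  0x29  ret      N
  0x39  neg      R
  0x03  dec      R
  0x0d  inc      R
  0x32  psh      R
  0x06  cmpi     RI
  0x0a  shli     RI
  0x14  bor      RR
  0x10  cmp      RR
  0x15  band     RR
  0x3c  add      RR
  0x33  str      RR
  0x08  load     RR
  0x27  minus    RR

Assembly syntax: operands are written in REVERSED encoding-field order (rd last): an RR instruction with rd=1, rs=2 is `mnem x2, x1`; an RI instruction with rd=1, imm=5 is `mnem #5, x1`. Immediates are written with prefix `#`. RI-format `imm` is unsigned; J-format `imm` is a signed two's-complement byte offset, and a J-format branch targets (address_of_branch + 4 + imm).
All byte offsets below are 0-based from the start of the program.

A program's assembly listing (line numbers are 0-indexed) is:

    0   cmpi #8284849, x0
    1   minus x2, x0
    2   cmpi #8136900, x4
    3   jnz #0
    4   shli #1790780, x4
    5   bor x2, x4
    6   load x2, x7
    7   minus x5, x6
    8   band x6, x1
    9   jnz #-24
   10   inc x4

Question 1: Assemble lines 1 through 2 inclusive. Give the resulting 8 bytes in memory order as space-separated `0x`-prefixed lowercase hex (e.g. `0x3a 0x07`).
1. minus fields op=0x27:6|rd=0:3|rs=2:3|pad=0:20 → word 9c200000h → 9c 20 00 00
2. cmpi fields op=0x6:6|rd=4:3|imm=8136900:23 → word 1a7c28c4h → 1a 7c 28 c4

0x9c 0x20 0x00 0x00 0x1a 0x7c 0x28 0xc4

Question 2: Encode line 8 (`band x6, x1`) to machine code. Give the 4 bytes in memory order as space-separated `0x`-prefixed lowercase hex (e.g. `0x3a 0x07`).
0x54 0xe0 0x00 0x00

line 8 (band): pack op=0x15:6|rd=1:3|rs=6:3|pad=0:20 = 0x54e00000; big→ 54 e0 00 00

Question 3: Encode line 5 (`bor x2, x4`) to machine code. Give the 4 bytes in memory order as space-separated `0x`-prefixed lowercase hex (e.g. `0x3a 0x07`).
L5: bor op=0x14:6|rd=4:3|rs=2:3|pad=0:20 ⇒ 0x52200000 ⇒ big 52 20 00 00

0x52 0x20 0x00 0x00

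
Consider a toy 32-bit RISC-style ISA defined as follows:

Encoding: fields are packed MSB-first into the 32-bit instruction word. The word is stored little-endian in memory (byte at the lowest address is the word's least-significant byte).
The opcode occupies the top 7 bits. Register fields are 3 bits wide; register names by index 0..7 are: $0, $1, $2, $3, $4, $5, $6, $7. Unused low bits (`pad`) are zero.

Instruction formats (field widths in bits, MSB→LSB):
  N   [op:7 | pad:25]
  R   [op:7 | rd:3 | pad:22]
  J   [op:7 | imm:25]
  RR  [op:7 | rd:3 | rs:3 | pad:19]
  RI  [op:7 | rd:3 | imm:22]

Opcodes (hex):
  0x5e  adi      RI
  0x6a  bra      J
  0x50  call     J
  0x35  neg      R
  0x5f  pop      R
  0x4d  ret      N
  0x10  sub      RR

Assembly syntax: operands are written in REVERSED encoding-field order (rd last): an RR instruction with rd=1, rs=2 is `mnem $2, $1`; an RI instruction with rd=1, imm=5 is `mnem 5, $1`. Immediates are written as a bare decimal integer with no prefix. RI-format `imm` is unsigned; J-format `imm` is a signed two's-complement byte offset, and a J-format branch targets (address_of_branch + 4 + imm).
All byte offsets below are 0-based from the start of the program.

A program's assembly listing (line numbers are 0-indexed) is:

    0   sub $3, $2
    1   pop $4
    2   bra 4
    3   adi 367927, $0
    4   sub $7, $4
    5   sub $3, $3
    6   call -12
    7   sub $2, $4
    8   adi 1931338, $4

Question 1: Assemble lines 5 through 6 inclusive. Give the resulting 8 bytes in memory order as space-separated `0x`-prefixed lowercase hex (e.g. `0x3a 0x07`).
0x00 0x00 0xd8 0x20 0xf4 0xff 0xff 0xa1

5. sub fields op=0x10:7|rd=3:3|rs=3:3|pad=0:19 → word 20d80000h → 00 00 d8 20
6. call fields op=0x50:7|imm=-12:25 → word a1fffff4h → f4 ff ff a1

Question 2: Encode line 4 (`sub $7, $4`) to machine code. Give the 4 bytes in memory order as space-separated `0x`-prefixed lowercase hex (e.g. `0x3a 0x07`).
0x00 0x00 0x38 0x21

L4: sub op=0x10:7|rd=4:3|rs=7:3|pad=0:19 ⇒ 0x21380000 ⇒ little 00 00 38 21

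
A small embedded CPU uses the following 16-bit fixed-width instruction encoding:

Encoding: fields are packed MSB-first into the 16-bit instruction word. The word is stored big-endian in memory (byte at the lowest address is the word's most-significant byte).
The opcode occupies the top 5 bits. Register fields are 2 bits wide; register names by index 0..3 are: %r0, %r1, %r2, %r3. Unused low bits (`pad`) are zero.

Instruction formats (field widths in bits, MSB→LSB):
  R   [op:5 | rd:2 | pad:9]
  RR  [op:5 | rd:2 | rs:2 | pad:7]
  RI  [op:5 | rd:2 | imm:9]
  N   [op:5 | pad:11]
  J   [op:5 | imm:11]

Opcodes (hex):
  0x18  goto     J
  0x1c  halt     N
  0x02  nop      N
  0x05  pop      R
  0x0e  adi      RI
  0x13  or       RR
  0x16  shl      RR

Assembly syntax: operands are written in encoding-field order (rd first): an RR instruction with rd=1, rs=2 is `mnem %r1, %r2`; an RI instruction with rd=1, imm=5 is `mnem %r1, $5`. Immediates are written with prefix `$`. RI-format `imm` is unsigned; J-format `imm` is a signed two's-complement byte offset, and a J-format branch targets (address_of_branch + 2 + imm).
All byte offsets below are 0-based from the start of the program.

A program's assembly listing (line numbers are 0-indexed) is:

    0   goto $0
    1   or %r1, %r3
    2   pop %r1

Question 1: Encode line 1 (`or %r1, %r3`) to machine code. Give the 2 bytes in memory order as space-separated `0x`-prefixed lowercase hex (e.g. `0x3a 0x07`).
L1: or op=0x13:5|rd=1:2|rs=3:2|pad=0:7 ⇒ 0x9b80 ⇒ big 9b 80

0x9b 0x80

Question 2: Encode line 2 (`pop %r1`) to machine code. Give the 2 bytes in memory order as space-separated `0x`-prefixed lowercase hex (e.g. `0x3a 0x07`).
2. pop fields op=0x5:5|rd=1:2|pad=0:9 → word 2a00h → 2a 00

0x2a 0x00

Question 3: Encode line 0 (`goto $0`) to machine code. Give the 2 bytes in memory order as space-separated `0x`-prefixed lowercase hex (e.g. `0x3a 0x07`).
0. goto fields op=0x18:5|imm=0:11 → word c000h → c0 00

0xc0 0x00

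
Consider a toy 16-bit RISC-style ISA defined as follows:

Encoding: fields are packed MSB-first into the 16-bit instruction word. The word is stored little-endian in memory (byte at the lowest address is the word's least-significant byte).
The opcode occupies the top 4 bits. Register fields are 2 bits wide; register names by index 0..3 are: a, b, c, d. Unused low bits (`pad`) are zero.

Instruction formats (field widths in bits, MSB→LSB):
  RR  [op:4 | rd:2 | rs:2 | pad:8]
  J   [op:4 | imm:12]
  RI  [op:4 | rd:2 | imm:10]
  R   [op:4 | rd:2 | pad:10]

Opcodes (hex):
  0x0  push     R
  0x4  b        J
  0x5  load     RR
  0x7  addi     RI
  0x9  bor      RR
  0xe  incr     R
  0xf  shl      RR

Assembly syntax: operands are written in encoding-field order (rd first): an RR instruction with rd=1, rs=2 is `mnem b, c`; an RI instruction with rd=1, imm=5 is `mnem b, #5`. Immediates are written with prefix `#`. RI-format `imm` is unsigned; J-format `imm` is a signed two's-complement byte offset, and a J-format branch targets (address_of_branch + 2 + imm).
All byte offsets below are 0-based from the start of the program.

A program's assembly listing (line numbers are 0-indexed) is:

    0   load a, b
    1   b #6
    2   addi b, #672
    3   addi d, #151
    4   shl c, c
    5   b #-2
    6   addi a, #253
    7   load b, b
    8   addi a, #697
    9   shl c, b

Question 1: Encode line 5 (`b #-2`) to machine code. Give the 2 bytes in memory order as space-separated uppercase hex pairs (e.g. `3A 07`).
FE 4F

5. b fields op=0x4:4|imm=-2:12 → word 4ffeh → fe 4f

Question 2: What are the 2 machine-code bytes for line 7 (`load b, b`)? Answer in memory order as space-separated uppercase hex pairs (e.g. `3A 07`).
00 55

line 7 (load): pack op=0x5:4|rd=1:2|rs=1:2|pad=0:8 = 0x5500; little→ 00 55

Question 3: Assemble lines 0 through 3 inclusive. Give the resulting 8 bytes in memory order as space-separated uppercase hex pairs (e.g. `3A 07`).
00 51 06 40 A0 76 97 7C

0. load fields op=0x5:4|rd=0:2|rs=1:2|pad=0:8 → word 5100h → 00 51
1. b fields op=0x4:4|imm=6:12 → word 4006h → 06 40
2. addi fields op=0x7:4|rd=1:2|imm=672:10 → word 76a0h → a0 76
3. addi fields op=0x7:4|rd=3:2|imm=151:10 → word 7c97h → 97 7c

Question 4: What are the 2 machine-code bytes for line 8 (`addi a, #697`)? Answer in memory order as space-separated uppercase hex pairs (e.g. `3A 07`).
B9 72

line 8 (addi): pack op=0x7:4|rd=0:2|imm=697:10 = 0x72b9; little→ b9 72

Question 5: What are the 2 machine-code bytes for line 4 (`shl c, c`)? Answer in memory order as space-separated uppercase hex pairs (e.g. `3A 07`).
00 FA

line 4 (shl): pack op=0xf:4|rd=2:2|rs=2:2|pad=0:8 = 0xfa00; little→ 00 fa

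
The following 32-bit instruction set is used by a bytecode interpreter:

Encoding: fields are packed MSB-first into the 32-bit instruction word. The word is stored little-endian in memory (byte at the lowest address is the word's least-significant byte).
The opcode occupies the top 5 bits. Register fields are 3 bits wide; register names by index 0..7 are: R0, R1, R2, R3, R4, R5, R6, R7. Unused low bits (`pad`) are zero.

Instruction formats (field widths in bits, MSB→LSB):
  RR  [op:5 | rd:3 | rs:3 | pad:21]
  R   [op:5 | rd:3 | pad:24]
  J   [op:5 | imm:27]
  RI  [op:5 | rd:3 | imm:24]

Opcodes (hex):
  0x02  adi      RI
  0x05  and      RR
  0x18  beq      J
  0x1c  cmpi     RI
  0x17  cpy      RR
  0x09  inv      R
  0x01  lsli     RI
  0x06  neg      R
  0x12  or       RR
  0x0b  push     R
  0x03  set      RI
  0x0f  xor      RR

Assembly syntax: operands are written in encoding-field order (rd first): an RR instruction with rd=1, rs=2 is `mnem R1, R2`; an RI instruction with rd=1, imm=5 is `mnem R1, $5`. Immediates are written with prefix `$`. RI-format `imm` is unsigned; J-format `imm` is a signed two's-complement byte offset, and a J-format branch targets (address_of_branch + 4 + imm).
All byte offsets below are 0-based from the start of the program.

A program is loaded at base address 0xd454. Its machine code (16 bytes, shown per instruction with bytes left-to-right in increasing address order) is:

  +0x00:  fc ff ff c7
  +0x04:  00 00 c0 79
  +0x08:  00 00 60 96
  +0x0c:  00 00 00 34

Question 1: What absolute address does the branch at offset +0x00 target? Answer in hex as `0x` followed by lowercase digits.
+0x00: fc ff ff c7 ⇒ word 0xc7fffffc (little)
  top 5b → 0x18 → beq [J]
  imm@[26:0]=0x7fffffc (s27→-4) ⇒ $-4
  target = base 0xd454 + off 0x00 + 4 + imm -4 = 0xd454

0xd454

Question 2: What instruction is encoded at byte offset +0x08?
or R6, R3

+0x08: 00 00 60 96 ⇒ word 0x96600000 (little)
  opcode bits[31:27]=0x12: or/RR
  rd@[26:24]=0x6 ⇒ R6
  rs@[23:21]=0x3 ⇒ R3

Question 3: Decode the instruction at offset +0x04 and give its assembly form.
xor R1, R6

off 0x04: read 00 00 c0 79 as little → 0x79c00000
  top 5b → 0xf → xor [RR]
  rd: (w>>24)&0x7=0x1 → R1
  rs: (w>>21)&0x7=0x6 → R6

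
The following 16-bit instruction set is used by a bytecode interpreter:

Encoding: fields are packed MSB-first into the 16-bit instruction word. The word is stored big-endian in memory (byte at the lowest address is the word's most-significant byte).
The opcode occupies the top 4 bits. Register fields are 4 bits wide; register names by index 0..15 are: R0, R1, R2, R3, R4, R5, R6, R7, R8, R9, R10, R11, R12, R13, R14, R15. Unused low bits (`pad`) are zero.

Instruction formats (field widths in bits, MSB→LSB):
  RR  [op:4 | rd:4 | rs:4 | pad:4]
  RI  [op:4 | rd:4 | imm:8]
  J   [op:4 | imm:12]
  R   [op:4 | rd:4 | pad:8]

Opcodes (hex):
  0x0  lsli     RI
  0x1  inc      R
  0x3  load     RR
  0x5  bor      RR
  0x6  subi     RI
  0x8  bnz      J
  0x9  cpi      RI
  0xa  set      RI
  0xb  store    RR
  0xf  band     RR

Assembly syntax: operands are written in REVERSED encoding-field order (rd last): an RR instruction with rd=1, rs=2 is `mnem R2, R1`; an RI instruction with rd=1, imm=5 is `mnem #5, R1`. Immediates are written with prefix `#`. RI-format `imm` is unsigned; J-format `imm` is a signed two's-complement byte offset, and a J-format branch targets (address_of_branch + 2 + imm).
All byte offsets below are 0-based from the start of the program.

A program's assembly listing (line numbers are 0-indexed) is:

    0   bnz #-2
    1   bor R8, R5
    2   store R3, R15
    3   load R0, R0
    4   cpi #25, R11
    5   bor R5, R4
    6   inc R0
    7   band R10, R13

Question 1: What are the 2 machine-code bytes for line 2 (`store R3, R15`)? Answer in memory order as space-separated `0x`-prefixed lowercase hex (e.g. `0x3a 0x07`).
0xbf 0x30

line 2 (store): pack op=0xb:4|rd=15:4|rs=3:4|pad=0:4 = 0xbf30; big→ bf 30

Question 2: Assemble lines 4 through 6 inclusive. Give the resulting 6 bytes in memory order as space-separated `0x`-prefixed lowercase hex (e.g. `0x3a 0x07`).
4. cpi fields op=0x9:4|rd=11:4|imm=25:8 → word 9b19h → 9b 19
5. bor fields op=0x5:4|rd=4:4|rs=5:4|pad=0:4 → word 5450h → 54 50
6. inc fields op=0x1:4|rd=0:4|pad=0:8 → word 1000h → 10 00

0x9b 0x19 0x54 0x50 0x10 0x00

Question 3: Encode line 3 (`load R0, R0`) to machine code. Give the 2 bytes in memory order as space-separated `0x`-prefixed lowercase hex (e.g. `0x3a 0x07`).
L3: load op=0x3:4|rd=0:4|rs=0:4|pad=0:4 ⇒ 0x3000 ⇒ big 30 00

0x30 0x00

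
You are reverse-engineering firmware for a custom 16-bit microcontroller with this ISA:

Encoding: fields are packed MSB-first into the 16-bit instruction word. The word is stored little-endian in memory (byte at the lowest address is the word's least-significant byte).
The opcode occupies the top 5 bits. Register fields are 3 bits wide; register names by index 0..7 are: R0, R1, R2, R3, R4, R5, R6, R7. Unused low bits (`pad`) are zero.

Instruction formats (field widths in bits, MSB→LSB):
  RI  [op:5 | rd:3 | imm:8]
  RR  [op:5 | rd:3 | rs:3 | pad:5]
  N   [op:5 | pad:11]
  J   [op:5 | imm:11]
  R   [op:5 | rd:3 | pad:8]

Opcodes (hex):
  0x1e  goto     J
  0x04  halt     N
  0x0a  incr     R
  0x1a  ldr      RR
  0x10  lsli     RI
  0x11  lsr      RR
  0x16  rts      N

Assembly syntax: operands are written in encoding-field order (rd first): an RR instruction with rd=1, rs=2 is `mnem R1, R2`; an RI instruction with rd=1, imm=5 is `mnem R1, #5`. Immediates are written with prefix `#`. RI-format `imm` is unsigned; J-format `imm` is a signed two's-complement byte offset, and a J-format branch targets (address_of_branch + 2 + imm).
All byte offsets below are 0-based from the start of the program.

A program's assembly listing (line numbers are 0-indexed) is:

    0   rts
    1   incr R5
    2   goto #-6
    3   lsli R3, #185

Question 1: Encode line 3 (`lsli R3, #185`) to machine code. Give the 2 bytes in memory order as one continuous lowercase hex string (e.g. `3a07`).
3. lsli fields op=0x10:5|rd=3:3|imm=185:8 → word 83b9h → b9 83

b983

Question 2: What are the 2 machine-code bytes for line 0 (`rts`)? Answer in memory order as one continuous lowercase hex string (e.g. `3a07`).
00b0

line 0 (rts): pack op=0x16:5|pad=0:11 = 0xb000; little→ 00 b0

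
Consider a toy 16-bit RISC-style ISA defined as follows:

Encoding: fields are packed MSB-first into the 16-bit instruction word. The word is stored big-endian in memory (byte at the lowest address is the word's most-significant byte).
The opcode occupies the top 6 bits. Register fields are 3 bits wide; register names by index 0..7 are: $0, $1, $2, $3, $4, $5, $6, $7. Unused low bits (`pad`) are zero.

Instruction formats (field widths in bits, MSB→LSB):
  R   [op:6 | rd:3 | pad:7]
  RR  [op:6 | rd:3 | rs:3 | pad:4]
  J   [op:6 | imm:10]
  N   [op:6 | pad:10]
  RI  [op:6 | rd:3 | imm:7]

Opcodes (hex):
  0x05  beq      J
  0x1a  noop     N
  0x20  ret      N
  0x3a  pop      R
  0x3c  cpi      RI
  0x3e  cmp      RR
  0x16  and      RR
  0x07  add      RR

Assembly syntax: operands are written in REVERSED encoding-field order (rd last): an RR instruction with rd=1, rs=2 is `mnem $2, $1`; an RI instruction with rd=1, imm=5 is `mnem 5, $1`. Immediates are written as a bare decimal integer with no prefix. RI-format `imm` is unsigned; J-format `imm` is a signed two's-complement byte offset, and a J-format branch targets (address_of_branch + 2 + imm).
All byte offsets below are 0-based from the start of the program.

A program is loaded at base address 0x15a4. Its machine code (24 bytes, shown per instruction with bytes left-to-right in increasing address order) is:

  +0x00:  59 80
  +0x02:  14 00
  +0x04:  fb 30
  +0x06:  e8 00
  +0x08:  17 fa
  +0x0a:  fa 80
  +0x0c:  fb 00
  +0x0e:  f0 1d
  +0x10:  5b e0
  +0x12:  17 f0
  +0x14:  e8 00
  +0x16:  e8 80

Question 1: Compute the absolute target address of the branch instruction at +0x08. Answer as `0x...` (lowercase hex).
@+08  big-endian(17 fa) = 0x17fa
  opcode bits[15:10]=0x5: beq/J
  imm: (w>>0)&0x3ff=0x3fa (s10→-6) → -6
  target = base 0x15a4 + off 0x08 + 2 + imm -6 = 0x15a8

0x15a8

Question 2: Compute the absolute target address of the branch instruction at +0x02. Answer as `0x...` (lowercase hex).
0x15a8

off 0x02: read 14 00 as big → 0x1400
  opcode bits[15:10]=0x5: beq/J
  [9:0] imm=0 = 0
  target = base 0x15a4 + off 0x02 + 2 + imm 0 = 0x15a8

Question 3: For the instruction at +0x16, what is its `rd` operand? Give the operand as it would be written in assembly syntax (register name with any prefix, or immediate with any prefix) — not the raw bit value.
$1

@+16  big-endian(e8 80) = 0xe880
  op=0xe880>>10=0x3a ⇒ pop (R)
  [9:7] rd=1 = $1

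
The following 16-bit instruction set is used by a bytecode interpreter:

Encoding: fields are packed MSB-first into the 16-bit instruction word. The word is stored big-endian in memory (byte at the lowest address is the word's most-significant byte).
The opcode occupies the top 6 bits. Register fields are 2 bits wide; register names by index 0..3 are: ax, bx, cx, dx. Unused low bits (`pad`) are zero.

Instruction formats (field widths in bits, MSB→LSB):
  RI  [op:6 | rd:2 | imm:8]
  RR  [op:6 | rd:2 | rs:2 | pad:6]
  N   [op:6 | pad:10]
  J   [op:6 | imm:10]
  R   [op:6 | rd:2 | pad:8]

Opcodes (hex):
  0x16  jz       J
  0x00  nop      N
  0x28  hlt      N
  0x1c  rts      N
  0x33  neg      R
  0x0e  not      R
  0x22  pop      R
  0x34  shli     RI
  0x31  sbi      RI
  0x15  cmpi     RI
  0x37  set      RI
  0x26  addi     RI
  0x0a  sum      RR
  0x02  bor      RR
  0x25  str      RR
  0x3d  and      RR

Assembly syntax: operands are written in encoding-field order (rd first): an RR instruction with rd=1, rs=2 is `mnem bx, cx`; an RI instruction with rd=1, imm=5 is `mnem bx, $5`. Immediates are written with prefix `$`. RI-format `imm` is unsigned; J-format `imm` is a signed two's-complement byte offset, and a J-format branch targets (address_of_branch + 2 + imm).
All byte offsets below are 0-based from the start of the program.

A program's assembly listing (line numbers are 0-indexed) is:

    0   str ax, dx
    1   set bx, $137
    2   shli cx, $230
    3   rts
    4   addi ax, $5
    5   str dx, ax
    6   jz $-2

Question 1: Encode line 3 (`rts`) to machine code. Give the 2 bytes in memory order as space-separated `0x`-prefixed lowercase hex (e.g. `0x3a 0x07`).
0x70 0x00

3. rts fields op=0x1c:6|pad=0:10 → word 7000h → 70 00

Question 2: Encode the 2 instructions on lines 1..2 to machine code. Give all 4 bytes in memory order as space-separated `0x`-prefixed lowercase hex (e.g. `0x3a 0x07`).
0xdd 0x89 0xd2 0xe6

L1: set op=0x37:6|rd=1:2|imm=137:8 ⇒ 0xdd89 ⇒ big dd 89
L2: shli op=0x34:6|rd=2:2|imm=230:8 ⇒ 0xd2e6 ⇒ big d2 e6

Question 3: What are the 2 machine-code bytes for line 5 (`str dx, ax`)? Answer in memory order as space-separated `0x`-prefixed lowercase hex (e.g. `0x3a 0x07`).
0x97 0x00

line 5 (str): pack op=0x25:6|rd=3:2|rs=0:2|pad=0:6 = 0x9700; big→ 97 00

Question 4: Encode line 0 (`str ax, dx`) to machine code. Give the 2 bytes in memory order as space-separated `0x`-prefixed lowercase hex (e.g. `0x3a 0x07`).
line 0 (str): pack op=0x25:6|rd=0:2|rs=3:2|pad=0:6 = 0x94c0; big→ 94 c0

0x94 0xc0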